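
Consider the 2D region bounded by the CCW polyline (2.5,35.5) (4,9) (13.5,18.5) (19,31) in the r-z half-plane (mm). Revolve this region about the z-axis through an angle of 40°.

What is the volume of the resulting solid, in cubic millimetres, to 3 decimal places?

Profile (r,z), 4 vertices: (2.5,35.5) (4,9) (13.5,18.5) (19,31)
edge 0: (2.5,35.5)→(4,9)  cross = 2.5·9 − 4·35.5 = -119.5000; (r_i+r_j)·cross = 6.5·-119.5000 = -776.7500
edge 1: (4,9)→(13.5,18.5)  cross = 4·18.5 − 13.5·9 = -47.5000; (r_i+r_j)·cross = 17.5·-47.5000 = -831.2500
edge 2: (13.5,18.5)→(19,31)  cross = 13.5·31 − 19·18.5 = 67.0000; (r_i+r_j)·cross = 32.5·67.0000 = 2177.5000
edge 3: (19,31)→(2.5,35.5)  cross = 19·35.5 − 2.5·31 = 597.0000; (r_i+r_j)·cross = 21.5·597.0000 = 12835.5000
Σcross = 497.0000 → A = |Σcross|/2 = 248.5000 mm²
Σ(r_i+r_j)·cross = 13405.0000 → first moment M = |Σ|/6 = 2234.1667
R_c = M/A = 2234.1667/248.5000 = 8.9906 mm
θ = 40° = 0.698132 rad
V = θ·R_c·A = 0.698132·8.9906·248.5000 = 1559.743 mm³

Volume = 1559.743 mm³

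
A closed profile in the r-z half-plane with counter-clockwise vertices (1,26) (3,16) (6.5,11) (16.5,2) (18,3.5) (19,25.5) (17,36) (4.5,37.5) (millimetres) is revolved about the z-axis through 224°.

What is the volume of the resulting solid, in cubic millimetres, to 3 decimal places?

Volume = 19647.625 mm³

Profile (r,z), 8 vertices: (1,26) (3,16) (6.5,11) (16.5,2) (18,3.5) (19,25.5) (17,36) (4.5,37.5)
edge 0: (1,26)→(3,16)  cross = 1·16 − 3·26 = -62.0000; (r_i+r_j)·cross = 4·-62.0000 = -248.0000
edge 1: (3,16)→(6.5,11)  cross = 3·11 − 6.5·16 = -71.0000; (r_i+r_j)·cross = 9.5·-71.0000 = -674.5000
edge 2: (6.5,11)→(16.5,2)  cross = 6.5·2 − 16.5·11 = -168.5000; (r_i+r_j)·cross = 23·-168.5000 = -3875.5000
edge 3: (16.5,2)→(18,3.5)  cross = 16.5·3.5 − 18·2 = 21.7500; (r_i+r_j)·cross = 34.5·21.7500 = 750.3750
edge 4: (18,3.5)→(19,25.5)  cross = 18·25.5 − 19·3.5 = 392.5000; (r_i+r_j)·cross = 37·392.5000 = 14522.5000
edge 5: (19,25.5)→(17,36)  cross = 19·36 − 17·25.5 = 250.5000; (r_i+r_j)·cross = 36·250.5000 = 9018.0000
edge 6: (17,36)→(4.5,37.5)  cross = 17·37.5 − 4.5·36 = 475.5000; (r_i+r_j)·cross = 21.5·475.5000 = 10223.2500
edge 7: (4.5,37.5)→(1,26)  cross = 4.5·26 − 1·37.5 = 79.5000; (r_i+r_j)·cross = 5.5·79.5000 = 437.2500
Σcross = 918.2500 → A = |Σcross|/2 = 459.1250 mm²
Σ(r_i+r_j)·cross = 30153.3750 → first moment M = |Σ|/6 = 5025.5625
R_c = M/A = 5025.5625/459.1250 = 10.9460 mm
θ = 224° = 3.909538 rad
V = θ·R_c·A = 3.909538·10.9460·459.1250 = 19647.625 mm³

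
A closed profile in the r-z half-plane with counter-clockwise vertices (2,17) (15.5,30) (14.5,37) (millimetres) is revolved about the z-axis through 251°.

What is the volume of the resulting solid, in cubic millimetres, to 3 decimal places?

Volume = 2511.645 mm³

Profile (r,z), 3 vertices: (2,17) (15.5,30) (14.5,37)
edge 0: (2,17)→(15.5,30)  cross = 2·30 − 15.5·17 = -203.5000; (r_i+r_j)·cross = 17.5·-203.5000 = -3561.2500
edge 1: (15.5,30)→(14.5,37)  cross = 15.5·37 − 14.5·30 = 138.5000; (r_i+r_j)·cross = 30·138.5000 = 4155.0000
edge 2: (14.5,37)→(2,17)  cross = 14.5·17 − 2·37 = 172.5000; (r_i+r_j)·cross = 16.5·172.5000 = 2846.2500
Σcross = 107.5000 → A = |Σcross|/2 = 53.7500 mm²
Σ(r_i+r_j)·cross = 3440.0000 → first moment M = |Σ|/6 = 573.3333
R_c = M/A = 573.3333/53.7500 = 10.6667 mm
θ = 251° = 4.380776 rad
V = θ·R_c·A = 4.380776·10.6667·53.7500 = 2511.645 mm³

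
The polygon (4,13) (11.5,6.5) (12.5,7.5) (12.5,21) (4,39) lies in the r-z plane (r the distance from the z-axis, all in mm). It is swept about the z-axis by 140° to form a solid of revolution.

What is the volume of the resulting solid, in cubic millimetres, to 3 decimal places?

Volume = 3359.861 mm³

Profile (r,z), 5 vertices: (4,13) (11.5,6.5) (12.5,7.5) (12.5,21) (4,39)
edge 0: (4,13)→(11.5,6.5)  cross = 4·6.5 − 11.5·13 = -123.5000; (r_i+r_j)·cross = 15.5·-123.5000 = -1914.2500
edge 1: (11.5,6.5)→(12.5,7.5)  cross = 11.5·7.5 − 12.5·6.5 = 5.0000; (r_i+r_j)·cross = 24·5.0000 = 120.0000
edge 2: (12.5,7.5)→(12.5,21)  cross = 12.5·21 − 12.5·7.5 = 168.7500; (r_i+r_j)·cross = 25·168.7500 = 4218.7500
edge 3: (12.5,21)→(4,39)  cross = 12.5·39 − 4·21 = 403.5000; (r_i+r_j)·cross = 16.5·403.5000 = 6657.7500
edge 4: (4,39)→(4,13)  cross = 4·13 − 4·39 = -104.0000; (r_i+r_j)·cross = 8·-104.0000 = -832.0000
Σcross = 349.7500 → A = |Σcross|/2 = 174.8750 mm²
Σ(r_i+r_j)·cross = 8250.2500 → first moment M = |Σ|/6 = 1375.0417
R_c = M/A = 1375.0417/174.8750 = 7.8630 mm
θ = 140° = 2.443461 rad
V = θ·R_c·A = 2.443461·7.8630·174.8750 = 3359.861 mm³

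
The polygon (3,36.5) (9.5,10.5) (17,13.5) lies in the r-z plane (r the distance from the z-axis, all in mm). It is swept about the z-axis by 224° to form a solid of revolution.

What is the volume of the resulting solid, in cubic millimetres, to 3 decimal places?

Volume = 4123.096 mm³

Profile (r,z), 3 vertices: (3,36.5) (9.5,10.5) (17,13.5)
edge 0: (3,36.5)→(9.5,10.5)  cross = 3·10.5 − 9.5·36.5 = -315.2500; (r_i+r_j)·cross = 12.5·-315.2500 = -3940.6250
edge 1: (9.5,10.5)→(17,13.5)  cross = 9.5·13.5 − 17·10.5 = -50.2500; (r_i+r_j)·cross = 26.5·-50.2500 = -1331.6250
edge 2: (17,13.5)→(3,36.5)  cross = 17·36.5 − 3·13.5 = 580.0000; (r_i+r_j)·cross = 20·580.0000 = 11600.0000
Σcross = 214.5000 → A = |Σcross|/2 = 107.2500 mm²
Σ(r_i+r_j)·cross = 6327.7500 → first moment M = |Σ|/6 = 1054.6250
R_c = M/A = 1054.6250/107.2500 = 9.8333 mm
θ = 224° = 3.909538 rad
V = θ·R_c·A = 3.909538·9.8333·107.2500 = 4123.096 mm³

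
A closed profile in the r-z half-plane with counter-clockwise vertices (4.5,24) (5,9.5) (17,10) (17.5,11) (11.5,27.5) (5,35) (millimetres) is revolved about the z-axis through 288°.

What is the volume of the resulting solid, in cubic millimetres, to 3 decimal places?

Profile (r,z), 6 vertices: (4.5,24) (5,9.5) (17,10) (17.5,11) (11.5,27.5) (5,35)
edge 0: (4.5,24)→(5,9.5)  cross = 4.5·9.5 − 5·24 = -77.2500; (r_i+r_j)·cross = 9.5·-77.2500 = -733.8750
edge 1: (5,9.5)→(17,10)  cross = 5·10 − 17·9.5 = -111.5000; (r_i+r_j)·cross = 22·-111.5000 = -2453.0000
edge 2: (17,10)→(17.5,11)  cross = 17·11 − 17.5·10 = 12.0000; (r_i+r_j)·cross = 34.5·12.0000 = 414.0000
edge 3: (17.5,11)→(11.5,27.5)  cross = 17.5·27.5 − 11.5·11 = 354.7500; (r_i+r_j)·cross = 29·354.7500 = 10287.7500
edge 4: (11.5,27.5)→(5,35)  cross = 11.5·35 − 5·27.5 = 265.0000; (r_i+r_j)·cross = 16.5·265.0000 = 4372.5000
edge 5: (5,35)→(4.5,24)  cross = 5·24 − 4.5·35 = -37.5000; (r_i+r_j)·cross = 9.5·-37.5000 = -356.2500
Σcross = 405.5000 → A = |Σcross|/2 = 202.7500 mm²
Σ(r_i+r_j)·cross = 11531.1250 → first moment M = |Σ|/6 = 1921.8542
R_c = M/A = 1921.8542/202.7500 = 9.4789 mm
θ = 288° = 5.026548 rad
V = θ·R_c·A = 5.026548·9.4789·202.7500 = 9660.293 mm³

Volume = 9660.293 mm³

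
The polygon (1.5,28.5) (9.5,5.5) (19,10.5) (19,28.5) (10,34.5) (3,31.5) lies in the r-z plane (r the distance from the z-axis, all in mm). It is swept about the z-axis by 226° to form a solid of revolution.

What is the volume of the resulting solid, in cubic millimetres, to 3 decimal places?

Volume = 15540.617 mm³

Profile (r,z), 6 vertices: (1.5,28.5) (9.5,5.5) (19,10.5) (19,28.5) (10,34.5) (3,31.5)
edge 0: (1.5,28.5)→(9.5,5.5)  cross = 1.5·5.5 − 9.5·28.5 = -262.5000; (r_i+r_j)·cross = 11·-262.5000 = -2887.5000
edge 1: (9.5,5.5)→(19,10.5)  cross = 9.5·10.5 − 19·5.5 = -4.7500; (r_i+r_j)·cross = 28.5·-4.7500 = -135.3750
edge 2: (19,10.5)→(19,28.5)  cross = 19·28.5 − 19·10.5 = 342.0000; (r_i+r_j)·cross = 38·342.0000 = 12996.0000
edge 3: (19,28.5)→(10,34.5)  cross = 19·34.5 − 10·28.5 = 370.5000; (r_i+r_j)·cross = 29·370.5000 = 10744.5000
edge 4: (10,34.5)→(3,31.5)  cross = 10·31.5 − 3·34.5 = 211.5000; (r_i+r_j)·cross = 13·211.5000 = 2749.5000
edge 5: (3,31.5)→(1.5,28.5)  cross = 3·28.5 − 1.5·31.5 = 38.2500; (r_i+r_j)·cross = 4.5·38.2500 = 172.1250
Σcross = 695.0000 → A = |Σcross|/2 = 347.5000 mm²
Σ(r_i+r_j)·cross = 23639.2500 → first moment M = |Σ|/6 = 3939.8750
R_c = M/A = 3939.8750/347.5000 = 11.3378 mm
θ = 226° = 3.944444 rad
V = θ·R_c·A = 3.944444·11.3378·347.5000 = 15540.617 mm³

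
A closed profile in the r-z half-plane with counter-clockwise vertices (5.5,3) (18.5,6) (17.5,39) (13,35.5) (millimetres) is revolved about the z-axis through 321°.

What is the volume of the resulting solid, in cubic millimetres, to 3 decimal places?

Volume = 20774.096 mm³

Profile (r,z), 4 vertices: (5.5,3) (18.5,6) (17.5,39) (13,35.5)
edge 0: (5.5,3)→(18.5,6)  cross = 5.5·6 − 18.5·3 = -22.5000; (r_i+r_j)·cross = 24·-22.5000 = -540.0000
edge 1: (18.5,6)→(17.5,39)  cross = 18.5·39 − 17.5·6 = 616.5000; (r_i+r_j)·cross = 36·616.5000 = 22194.0000
edge 2: (17.5,39)→(13,35.5)  cross = 17.5·35.5 − 13·39 = 114.2500; (r_i+r_j)·cross = 30.5·114.2500 = 3484.6250
edge 3: (13,35.5)→(5.5,3)  cross = 13·3 − 5.5·35.5 = -156.2500; (r_i+r_j)·cross = 18.5·-156.2500 = -2890.6250
Σcross = 552.0000 → A = |Σcross|/2 = 276.0000 mm²
Σ(r_i+r_j)·cross = 22248.0000 → first moment M = |Σ|/6 = 3708.0000
R_c = M/A = 3708.0000/276.0000 = 13.4348 mm
θ = 321° = 5.602507 rad
V = θ·R_c·A = 5.602507·13.4348·276.0000 = 20774.096 mm³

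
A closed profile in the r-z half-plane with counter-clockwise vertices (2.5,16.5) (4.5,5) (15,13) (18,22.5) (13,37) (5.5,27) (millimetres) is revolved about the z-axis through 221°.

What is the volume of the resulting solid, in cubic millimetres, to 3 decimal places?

Profile (r,z), 6 vertices: (2.5,16.5) (4.5,5) (15,13) (18,22.5) (13,37) (5.5,27)
edge 0: (2.5,16.5)→(4.5,5)  cross = 2.5·5 − 4.5·16.5 = -61.7500; (r_i+r_j)·cross = 7·-61.7500 = -432.2500
edge 1: (4.5,5)→(15,13)  cross = 4.5·13 − 15·5 = -16.5000; (r_i+r_j)·cross = 19.5·-16.5000 = -321.7500
edge 2: (15,13)→(18,22.5)  cross = 15·22.5 − 18·13 = 103.5000; (r_i+r_j)·cross = 33·103.5000 = 3415.5000
edge 3: (18,22.5)→(13,37)  cross = 18·37 − 13·22.5 = 373.5000; (r_i+r_j)·cross = 31·373.5000 = 11578.5000
edge 4: (13,37)→(5.5,27)  cross = 13·27 − 5.5·37 = 147.5000; (r_i+r_j)·cross = 18.5·147.5000 = 2728.7500
edge 5: (5.5,27)→(2.5,16.5)  cross = 5.5·16.5 − 2.5·27 = 23.2500; (r_i+r_j)·cross = 8·23.2500 = 186.0000
Σcross = 569.5000 → A = |Σcross|/2 = 284.7500 mm²
Σ(r_i+r_j)·cross = 17154.7500 → first moment M = |Σ|/6 = 2859.1250
R_c = M/A = 2859.1250/284.7500 = 10.0408 mm
θ = 221° = 3.857178 rad
V = θ·R_c·A = 3.857178·10.0408·284.7500 = 11028.153 mm³

Volume = 11028.153 mm³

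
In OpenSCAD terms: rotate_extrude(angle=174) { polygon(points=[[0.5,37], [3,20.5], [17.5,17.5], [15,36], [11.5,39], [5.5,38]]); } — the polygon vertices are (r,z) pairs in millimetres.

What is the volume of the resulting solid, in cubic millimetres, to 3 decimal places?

Volume = 7457.548 mm³

Profile (r,z), 6 vertices: (0.5,37) (3,20.5) (17.5,17.5) (15,36) (11.5,39) (5.5,38)
edge 0: (0.5,37)→(3,20.5)  cross = 0.5·20.5 − 3·37 = -100.7500; (r_i+r_j)·cross = 3.5·-100.7500 = -352.6250
edge 1: (3,20.5)→(17.5,17.5)  cross = 3·17.5 − 17.5·20.5 = -306.2500; (r_i+r_j)·cross = 20.5·-306.2500 = -6278.1250
edge 2: (17.5,17.5)→(15,36)  cross = 17.5·36 − 15·17.5 = 367.5000; (r_i+r_j)·cross = 32.5·367.5000 = 11943.7500
edge 3: (15,36)→(11.5,39)  cross = 15·39 − 11.5·36 = 171.0000; (r_i+r_j)·cross = 26.5·171.0000 = 4531.5000
edge 4: (11.5,39)→(5.5,38)  cross = 11.5·38 − 5.5·39 = 222.5000; (r_i+r_j)·cross = 17·222.5000 = 3782.5000
edge 5: (5.5,38)→(0.5,37)  cross = 5.5·37 − 0.5·38 = 184.5000; (r_i+r_j)·cross = 6·184.5000 = 1107.0000
Σcross = 538.5000 → A = |Σcross|/2 = 269.2500 mm²
Σ(r_i+r_j)·cross = 14734.0000 → first moment M = |Σ|/6 = 2455.6667
R_c = M/A = 2455.6667/269.2500 = 9.1204 mm
θ = 174° = 3.036873 rad
V = θ·R_c·A = 3.036873·9.1204·269.2500 = 7457.548 mm³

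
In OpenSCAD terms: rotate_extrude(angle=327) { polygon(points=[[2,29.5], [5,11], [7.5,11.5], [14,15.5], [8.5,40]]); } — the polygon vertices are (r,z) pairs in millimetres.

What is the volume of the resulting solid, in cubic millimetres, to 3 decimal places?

Profile (r,z), 5 vertices: (2,29.5) (5,11) (7.5,11.5) (14,15.5) (8.5,40)
edge 0: (2,29.5)→(5,11)  cross = 2·11 − 5·29.5 = -125.5000; (r_i+r_j)·cross = 7·-125.5000 = -878.5000
edge 1: (5,11)→(7.5,11.5)  cross = 5·11.5 − 7.5·11 = -25.0000; (r_i+r_j)·cross = 12.5·-25.0000 = -312.5000
edge 2: (7.5,11.5)→(14,15.5)  cross = 7.5·15.5 − 14·11.5 = -44.7500; (r_i+r_j)·cross = 21.5·-44.7500 = -962.1250
edge 3: (14,15.5)→(8.5,40)  cross = 14·40 − 8.5·15.5 = 428.2500; (r_i+r_j)·cross = 22.5·428.2500 = 9635.6250
edge 4: (8.5,40)→(2,29.5)  cross = 8.5·29.5 − 2·40 = 170.7500; (r_i+r_j)·cross = 10.5·170.7500 = 1792.8750
Σcross = 403.7500 → A = |Σcross|/2 = 201.8750 mm²
Σ(r_i+r_j)·cross = 9275.3750 → first moment M = |Σ|/6 = 1545.8958
R_c = M/A = 1545.8958/201.8750 = 7.6577 mm
θ = 327° = 5.707227 rad
V = θ·R_c·A = 5.707227·7.6577·201.8750 = 8822.778 mm³

Volume = 8822.778 mm³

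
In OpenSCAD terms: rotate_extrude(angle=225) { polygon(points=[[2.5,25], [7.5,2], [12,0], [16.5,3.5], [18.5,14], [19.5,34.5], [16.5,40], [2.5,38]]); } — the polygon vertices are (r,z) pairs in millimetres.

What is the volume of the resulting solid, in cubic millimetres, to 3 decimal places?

Volume = 23587.961 mm³

Profile (r,z), 8 vertices: (2.5,25) (7.5,2) (12,0) (16.5,3.5) (18.5,14) (19.5,34.5) (16.5,40) (2.5,38)
edge 0: (2.5,25)→(7.5,2)  cross = 2.5·2 − 7.5·25 = -182.5000; (r_i+r_j)·cross = 10·-182.5000 = -1825.0000
edge 1: (7.5,2)→(12,0)  cross = 7.5·0 − 12·2 = -24.0000; (r_i+r_j)·cross = 19.5·-24.0000 = -468.0000
edge 2: (12,0)→(16.5,3.5)  cross = 12·3.5 − 16.5·0 = 42.0000; (r_i+r_j)·cross = 28.5·42.0000 = 1197.0000
edge 3: (16.5,3.5)→(18.5,14)  cross = 16.5·14 − 18.5·3.5 = 166.2500; (r_i+r_j)·cross = 35·166.2500 = 5818.7500
edge 4: (18.5,14)→(19.5,34.5)  cross = 18.5·34.5 − 19.5·14 = 365.2500; (r_i+r_j)·cross = 38·365.2500 = 13879.5000
edge 5: (19.5,34.5)→(16.5,40)  cross = 19.5·40 − 16.5·34.5 = 210.7500; (r_i+r_j)·cross = 36·210.7500 = 7587.0000
edge 6: (16.5,40)→(2.5,38)  cross = 16.5·38 − 2.5·40 = 527.0000; (r_i+r_j)·cross = 19·527.0000 = 10013.0000
edge 7: (2.5,38)→(2.5,25)  cross = 2.5·25 − 2.5·38 = -32.5000; (r_i+r_j)·cross = 5·-32.5000 = -162.5000
Σcross = 1072.2500 → A = |Σcross|/2 = 536.1250 mm²
Σ(r_i+r_j)·cross = 36039.7500 → first moment M = |Σ|/6 = 6006.6250
R_c = M/A = 6006.6250/536.1250 = 11.2038 mm
θ = 225° = 3.926991 rad
V = θ·R_c·A = 3.926991·11.2038·536.1250 = 23587.961 mm³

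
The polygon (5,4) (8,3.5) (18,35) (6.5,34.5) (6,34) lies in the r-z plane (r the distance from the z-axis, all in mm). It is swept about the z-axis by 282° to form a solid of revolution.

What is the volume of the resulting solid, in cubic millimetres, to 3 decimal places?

Profile (r,z), 5 vertices: (5,4) (8,3.5) (18,35) (6.5,34.5) (6,34)
edge 0: (5,4)→(8,3.5)  cross = 5·3.5 − 8·4 = -14.5000; (r_i+r_j)·cross = 13·-14.5000 = -188.5000
edge 1: (8,3.5)→(18,35)  cross = 8·35 − 18·3.5 = 217.0000; (r_i+r_j)·cross = 26·217.0000 = 5642.0000
edge 2: (18,35)→(6.5,34.5)  cross = 18·34.5 − 6.5·35 = 393.5000; (r_i+r_j)·cross = 24.5·393.5000 = 9640.7500
edge 3: (6.5,34.5)→(6,34)  cross = 6.5·34 − 6·34.5 = 14.0000; (r_i+r_j)·cross = 12.5·14.0000 = 175.0000
edge 4: (6,34)→(5,4)  cross = 6·4 − 5·34 = -146.0000; (r_i+r_j)·cross = 11·-146.0000 = -1606.0000
Σcross = 464.0000 → A = |Σcross|/2 = 232.0000 mm²
Σ(r_i+r_j)·cross = 13663.2500 → first moment M = |Σ|/6 = 2277.2083
R_c = M/A = 2277.2083/232.0000 = 9.8156 mm
θ = 282° = 4.921828 rad
V = θ·R_c·A = 4.921828·9.8156·232.0000 = 11208.029 mm³

Volume = 11208.029 mm³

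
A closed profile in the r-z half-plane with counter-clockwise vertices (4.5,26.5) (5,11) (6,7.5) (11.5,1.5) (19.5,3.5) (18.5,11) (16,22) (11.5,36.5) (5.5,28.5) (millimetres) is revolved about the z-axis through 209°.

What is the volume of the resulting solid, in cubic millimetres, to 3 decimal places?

Profile (r,z), 9 vertices: (4.5,26.5) (5,11) (6,7.5) (11.5,1.5) (19.5,3.5) (18.5,11) (16,22) (11.5,36.5) (5.5,28.5)
edge 0: (4.5,26.5)→(5,11)  cross = 4.5·11 − 5·26.5 = -83.0000; (r_i+r_j)·cross = 9.5·-83.0000 = -788.5000
edge 1: (5,11)→(6,7.5)  cross = 5·7.5 − 6·11 = -28.5000; (r_i+r_j)·cross = 11·-28.5000 = -313.5000
edge 2: (6,7.5)→(11.5,1.5)  cross = 6·1.5 − 11.5·7.5 = -77.2500; (r_i+r_j)·cross = 17.5·-77.2500 = -1351.8750
edge 3: (11.5,1.5)→(19.5,3.5)  cross = 11.5·3.5 − 19.5·1.5 = 11.0000; (r_i+r_j)·cross = 31·11.0000 = 341.0000
edge 4: (19.5,3.5)→(18.5,11)  cross = 19.5·11 − 18.5·3.5 = 149.7500; (r_i+r_j)·cross = 38·149.7500 = 5690.5000
edge 5: (18.5,11)→(16,22)  cross = 18.5·22 − 16·11 = 231.0000; (r_i+r_j)·cross = 34.5·231.0000 = 7969.5000
edge 6: (16,22)→(11.5,36.5)  cross = 16·36.5 − 11.5·22 = 331.0000; (r_i+r_j)·cross = 27.5·331.0000 = 9102.5000
edge 7: (11.5,36.5)→(5.5,28.5)  cross = 11.5·28.5 − 5.5·36.5 = 127.0000; (r_i+r_j)·cross = 17·127.0000 = 2159.0000
edge 8: (5.5,28.5)→(4.5,26.5)  cross = 5.5·26.5 − 4.5·28.5 = 17.5000; (r_i+r_j)·cross = 10·17.5000 = 175.0000
Σcross = 678.5000 → A = |Σcross|/2 = 339.2500 mm²
Σ(r_i+r_j)·cross = 22983.6250 → first moment M = |Σ|/6 = 3830.6042
R_c = M/A = 3830.6042/339.2500 = 11.2914 mm
θ = 209° = 3.647738 rad
V = θ·R_c·A = 3.647738·11.2914·339.2500 = 13973.041 mm³

Volume = 13973.041 mm³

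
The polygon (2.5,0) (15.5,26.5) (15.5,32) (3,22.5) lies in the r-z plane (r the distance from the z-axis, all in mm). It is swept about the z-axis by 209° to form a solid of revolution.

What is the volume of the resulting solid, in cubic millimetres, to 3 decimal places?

Volume = 4986.306 mm³

Profile (r,z), 4 vertices: (2.5,0) (15.5,26.5) (15.5,32) (3,22.5)
edge 0: (2.5,0)→(15.5,26.5)  cross = 2.5·26.5 − 15.5·0 = 66.2500; (r_i+r_j)·cross = 18·66.2500 = 1192.5000
edge 1: (15.5,26.5)→(15.5,32)  cross = 15.5·32 − 15.5·26.5 = 85.2500; (r_i+r_j)·cross = 31·85.2500 = 2642.7500
edge 2: (15.5,32)→(3,22.5)  cross = 15.5·22.5 − 3·32 = 252.7500; (r_i+r_j)·cross = 18.5·252.7500 = 4675.8750
edge 3: (3,22.5)→(2.5,0)  cross = 3·0 − 2.5·22.5 = -56.2500; (r_i+r_j)·cross = 5.5·-56.2500 = -309.3750
Σcross = 348.0000 → A = |Σcross|/2 = 174.0000 mm²
Σ(r_i+r_j)·cross = 8201.7500 → first moment M = |Σ|/6 = 1366.9583
R_c = M/A = 1366.9583/174.0000 = 7.8561 mm
θ = 209° = 3.647738 rad
V = θ·R_c·A = 3.647738·7.8561·174.0000 = 4986.306 mm³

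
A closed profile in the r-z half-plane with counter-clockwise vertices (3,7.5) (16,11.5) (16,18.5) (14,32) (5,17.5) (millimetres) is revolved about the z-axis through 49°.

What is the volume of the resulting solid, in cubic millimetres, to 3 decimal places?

Volume = 1574.230 mm³

Profile (r,z), 5 vertices: (3,7.5) (16,11.5) (16,18.5) (14,32) (5,17.5)
edge 0: (3,7.5)→(16,11.5)  cross = 3·11.5 − 16·7.5 = -85.5000; (r_i+r_j)·cross = 19·-85.5000 = -1624.5000
edge 1: (16,11.5)→(16,18.5)  cross = 16·18.5 − 16·11.5 = 112.0000; (r_i+r_j)·cross = 32·112.0000 = 3584.0000
edge 2: (16,18.5)→(14,32)  cross = 16·32 − 14·18.5 = 253.0000; (r_i+r_j)·cross = 30·253.0000 = 7590.0000
edge 3: (14,32)→(5,17.5)  cross = 14·17.5 − 5·32 = 85.0000; (r_i+r_j)·cross = 19·85.0000 = 1615.0000
edge 4: (5,17.5)→(3,7.5)  cross = 5·7.5 − 3·17.5 = -15.0000; (r_i+r_j)·cross = 8·-15.0000 = -120.0000
Σcross = 349.5000 → A = |Σcross|/2 = 174.7500 mm²
Σ(r_i+r_j)·cross = 11044.5000 → first moment M = |Σ|/6 = 1840.7500
R_c = M/A = 1840.7500/174.7500 = 10.5336 mm
θ = 49° = 0.855211 rad
V = θ·R_c·A = 0.855211·10.5336·174.7500 = 1574.230 mm³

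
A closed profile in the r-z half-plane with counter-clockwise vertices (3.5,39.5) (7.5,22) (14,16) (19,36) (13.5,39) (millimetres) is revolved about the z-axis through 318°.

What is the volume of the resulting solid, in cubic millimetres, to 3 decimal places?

Profile (r,z), 5 vertices: (3.5,39.5) (7.5,22) (14,16) (19,36) (13.5,39)
edge 0: (3.5,39.5)→(7.5,22)  cross = 3.5·22 − 7.5·39.5 = -219.2500; (r_i+r_j)·cross = 11·-219.2500 = -2411.7500
edge 1: (7.5,22)→(14,16)  cross = 7.5·16 − 14·22 = -188.0000; (r_i+r_j)·cross = 21.5·-188.0000 = -4042.0000
edge 2: (14,16)→(19,36)  cross = 14·36 − 19·16 = 200.0000; (r_i+r_j)·cross = 33·200.0000 = 6600.0000
edge 3: (19,36)→(13.5,39)  cross = 19·39 − 13.5·36 = 255.0000; (r_i+r_j)·cross = 32.5·255.0000 = 8287.5000
edge 4: (13.5,39)→(3.5,39.5)  cross = 13.5·39.5 − 3.5·39 = 396.7500; (r_i+r_j)·cross = 17·396.7500 = 6744.7500
Σcross = 444.5000 → A = |Σcross|/2 = 222.2500 mm²
Σ(r_i+r_j)·cross = 15178.5000 → first moment M = |Σ|/6 = 2529.7500
R_c = M/A = 2529.7500/222.2500 = 11.3825 mm
θ = 318° = 5.550147 rad
V = θ·R_c·A = 5.550147·11.3825·222.2500 = 14040.484 mm³

Volume = 14040.484 mm³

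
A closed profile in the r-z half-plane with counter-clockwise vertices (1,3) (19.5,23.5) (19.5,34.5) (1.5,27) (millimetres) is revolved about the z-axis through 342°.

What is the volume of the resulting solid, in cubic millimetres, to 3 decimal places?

Volume = 17470.842 mm³

Profile (r,z), 4 vertices: (1,3) (19.5,23.5) (19.5,34.5) (1.5,27)
edge 0: (1,3)→(19.5,23.5)  cross = 1·23.5 − 19.5·3 = -35.0000; (r_i+r_j)·cross = 20.5·-35.0000 = -717.5000
edge 1: (19.5,23.5)→(19.5,34.5)  cross = 19.5·34.5 − 19.5·23.5 = 214.5000; (r_i+r_j)·cross = 39·214.5000 = 8365.5000
edge 2: (19.5,34.5)→(1.5,27)  cross = 19.5·27 − 1.5·34.5 = 474.7500; (r_i+r_j)·cross = 21·474.7500 = 9969.7500
edge 3: (1.5,27)→(1,3)  cross = 1.5·3 − 1·27 = -22.5000; (r_i+r_j)·cross = 2.5·-22.5000 = -56.2500
Σcross = 631.7500 → A = |Σcross|/2 = 315.8750 mm²
Σ(r_i+r_j)·cross = 17561.5000 → first moment M = |Σ|/6 = 2926.9167
R_c = M/A = 2926.9167/315.8750 = 9.2661 mm
θ = 342° = 5.969026 rad
V = θ·R_c·A = 5.969026·9.2661·315.8750 = 17470.842 mm³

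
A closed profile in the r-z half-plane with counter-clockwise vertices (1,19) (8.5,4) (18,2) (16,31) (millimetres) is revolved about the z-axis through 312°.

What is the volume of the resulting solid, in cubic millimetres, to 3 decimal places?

Profile (r,z), 4 vertices: (1,19) (8.5,4) (18,2) (16,31)
edge 0: (1,19)→(8.5,4)  cross = 1·4 − 8.5·19 = -157.5000; (r_i+r_j)·cross = 9.5·-157.5000 = -1496.2500
edge 1: (8.5,4)→(18,2)  cross = 8.5·2 − 18·4 = -55.0000; (r_i+r_j)·cross = 26.5·-55.0000 = -1457.5000
edge 2: (18,2)→(16,31)  cross = 18·31 − 16·2 = 526.0000; (r_i+r_j)·cross = 34·526.0000 = 17884.0000
edge 3: (16,31)→(1,19)  cross = 16·19 − 1·31 = 273.0000; (r_i+r_j)·cross = 17·273.0000 = 4641.0000
Σcross = 586.5000 → A = |Σcross|/2 = 293.2500 mm²
Σ(r_i+r_j)·cross = 19571.2500 → first moment M = |Σ|/6 = 3261.8750
R_c = M/A = 3261.8750/293.2500 = 11.1232 mm
θ = 312° = 5.445427 rad
V = θ·R_c·A = 5.445427·11.1232·293.2500 = 17762.303 mm³

Volume = 17762.303 mm³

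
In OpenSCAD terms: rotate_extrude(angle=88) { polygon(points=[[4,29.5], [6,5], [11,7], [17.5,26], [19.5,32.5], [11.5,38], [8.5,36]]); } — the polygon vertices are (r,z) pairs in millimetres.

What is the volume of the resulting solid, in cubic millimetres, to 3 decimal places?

Profile (r,z), 7 vertices: (4,29.5) (6,5) (11,7) (17.5,26) (19.5,32.5) (11.5,38) (8.5,36)
edge 0: (4,29.5)→(6,5)  cross = 4·5 − 6·29.5 = -157.0000; (r_i+r_j)·cross = 10·-157.0000 = -1570.0000
edge 1: (6,5)→(11,7)  cross = 6·7 − 11·5 = -13.0000; (r_i+r_j)·cross = 17·-13.0000 = -221.0000
edge 2: (11,7)→(17.5,26)  cross = 11·26 − 17.5·7 = 163.5000; (r_i+r_j)·cross = 28.5·163.5000 = 4659.7500
edge 3: (17.5,26)→(19.5,32.5)  cross = 17.5·32.5 − 19.5·26 = 61.7500; (r_i+r_j)·cross = 37·61.7500 = 2284.7500
edge 4: (19.5,32.5)→(11.5,38)  cross = 19.5·38 − 11.5·32.5 = 367.2500; (r_i+r_j)·cross = 31·367.2500 = 11384.7500
edge 5: (11.5,38)→(8.5,36)  cross = 11.5·36 − 8.5·38 = 91.0000; (r_i+r_j)·cross = 20·91.0000 = 1820.0000
edge 6: (8.5,36)→(4,29.5)  cross = 8.5·29.5 − 4·36 = 106.7500; (r_i+r_j)·cross = 12.5·106.7500 = 1334.3750
Σcross = 620.2500 → A = |Σcross|/2 = 310.1250 mm²
Σ(r_i+r_j)·cross = 19692.6250 → first moment M = |Σ|/6 = 3282.1042
R_c = M/A = 3282.1042/310.1250 = 10.5832 mm
θ = 88° = 1.535890 rad
V = θ·R_c·A = 1.535890·10.5832·310.1250 = 5040.950 mm³

Volume = 5040.950 mm³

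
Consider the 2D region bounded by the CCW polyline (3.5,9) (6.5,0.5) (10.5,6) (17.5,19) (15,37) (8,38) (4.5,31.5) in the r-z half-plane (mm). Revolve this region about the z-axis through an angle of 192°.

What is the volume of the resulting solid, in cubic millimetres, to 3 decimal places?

Volume = 11834.729 mm³

Profile (r,z), 7 vertices: (3.5,9) (6.5,0.5) (10.5,6) (17.5,19) (15,37) (8,38) (4.5,31.5)
edge 0: (3.5,9)→(6.5,0.5)  cross = 3.5·0.5 − 6.5·9 = -56.7500; (r_i+r_j)·cross = 10·-56.7500 = -567.5000
edge 1: (6.5,0.5)→(10.5,6)  cross = 6.5·6 − 10.5·0.5 = 33.7500; (r_i+r_j)·cross = 17·33.7500 = 573.7500
edge 2: (10.5,6)→(17.5,19)  cross = 10.5·19 − 17.5·6 = 94.5000; (r_i+r_j)·cross = 28·94.5000 = 2646.0000
edge 3: (17.5,19)→(15,37)  cross = 17.5·37 − 15·19 = 362.5000; (r_i+r_j)·cross = 32.5·362.5000 = 11781.2500
edge 4: (15,37)→(8,38)  cross = 15·38 − 8·37 = 274.0000; (r_i+r_j)·cross = 23·274.0000 = 6302.0000
edge 5: (8,38)→(4.5,31.5)  cross = 8·31.5 − 4.5·38 = 81.0000; (r_i+r_j)·cross = 12.5·81.0000 = 1012.5000
edge 6: (4.5,31.5)→(3.5,9)  cross = 4.5·9 − 3.5·31.5 = -69.7500; (r_i+r_j)·cross = 8·-69.7500 = -558.0000
Σcross = 719.2500 → A = |Σcross|/2 = 359.6250 mm²
Σ(r_i+r_j)·cross = 21190.0000 → first moment M = |Σ|/6 = 3531.6667
R_c = M/A = 3531.6667/359.6250 = 9.8204 mm
θ = 192° = 3.351032 rad
V = θ·R_c·A = 3.351032·9.8204·359.6250 = 11834.729 mm³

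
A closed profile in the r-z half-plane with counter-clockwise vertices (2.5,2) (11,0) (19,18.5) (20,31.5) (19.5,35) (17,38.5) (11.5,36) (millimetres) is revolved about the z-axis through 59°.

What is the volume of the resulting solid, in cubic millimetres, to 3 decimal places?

Volume = 4750.060 mm³

Profile (r,z), 7 vertices: (2.5,2) (11,0) (19,18.5) (20,31.5) (19.5,35) (17,38.5) (11.5,36)
edge 0: (2.5,2)→(11,0)  cross = 2.5·0 − 11·2 = -22.0000; (r_i+r_j)·cross = 13.5·-22.0000 = -297.0000
edge 1: (11,0)→(19,18.5)  cross = 11·18.5 − 19·0 = 203.5000; (r_i+r_j)·cross = 30·203.5000 = 6105.0000
edge 2: (19,18.5)→(20,31.5)  cross = 19·31.5 − 20·18.5 = 228.5000; (r_i+r_j)·cross = 39·228.5000 = 8911.5000
edge 3: (20,31.5)→(19.5,35)  cross = 20·35 − 19.5·31.5 = 85.7500; (r_i+r_j)·cross = 39.5·85.7500 = 3387.1250
edge 4: (19.5,35)→(17,38.5)  cross = 19.5·38.5 − 17·35 = 155.7500; (r_i+r_j)·cross = 36.5·155.7500 = 5684.8750
edge 5: (17,38.5)→(11.5,36)  cross = 17·36 − 11.5·38.5 = 169.2500; (r_i+r_j)·cross = 28.5·169.2500 = 4823.6250
edge 6: (11.5,36)→(2.5,2)  cross = 11.5·2 − 2.5·36 = -67.0000; (r_i+r_j)·cross = 14·-67.0000 = -938.0000
Σcross = 753.7500 → A = |Σcross|/2 = 376.8750 mm²
Σ(r_i+r_j)·cross = 27677.1250 → first moment M = |Σ|/6 = 4612.8542
R_c = M/A = 4612.8542/376.8750 = 12.2397 mm
θ = 59° = 1.029744 rad
V = θ·R_c·A = 1.029744·12.2397·376.8750 = 4750.060 mm³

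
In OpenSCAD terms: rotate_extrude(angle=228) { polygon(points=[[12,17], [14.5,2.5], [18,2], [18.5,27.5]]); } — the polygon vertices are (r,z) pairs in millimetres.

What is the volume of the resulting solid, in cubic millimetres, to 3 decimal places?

Volume = 6623.629 mm³

Profile (r,z), 4 vertices: (12,17) (14.5,2.5) (18,2) (18.5,27.5)
edge 0: (12,17)→(14.5,2.5)  cross = 12·2.5 − 14.5·17 = -216.5000; (r_i+r_j)·cross = 26.5·-216.5000 = -5737.2500
edge 1: (14.5,2.5)→(18,2)  cross = 14.5·2 − 18·2.5 = -16.0000; (r_i+r_j)·cross = 32.5·-16.0000 = -520.0000
edge 2: (18,2)→(18.5,27.5)  cross = 18·27.5 − 18.5·2 = 458.0000; (r_i+r_j)·cross = 36.5·458.0000 = 16717.0000
edge 3: (18.5,27.5)→(12,17)  cross = 18.5·17 − 12·27.5 = -15.5000; (r_i+r_j)·cross = 30.5·-15.5000 = -472.7500
Σcross = 210.0000 → A = |Σcross|/2 = 105.0000 mm²
Σ(r_i+r_j)·cross = 9987.0000 → first moment M = |Σ|/6 = 1664.5000
R_c = M/A = 1664.5000/105.0000 = 15.8524 mm
θ = 228° = 3.979351 rad
V = θ·R_c·A = 3.979351·15.8524·105.0000 = 6623.629 mm³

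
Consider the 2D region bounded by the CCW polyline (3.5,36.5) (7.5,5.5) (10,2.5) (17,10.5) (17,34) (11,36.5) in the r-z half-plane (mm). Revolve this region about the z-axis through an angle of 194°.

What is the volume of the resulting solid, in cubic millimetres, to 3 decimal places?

Volume = 12814.650 mm³

Profile (r,z), 6 vertices: (3.5,36.5) (7.5,5.5) (10,2.5) (17,10.5) (17,34) (11,36.5)
edge 0: (3.5,36.5)→(7.5,5.5)  cross = 3.5·5.5 − 7.5·36.5 = -254.5000; (r_i+r_j)·cross = 11·-254.5000 = -2799.5000
edge 1: (7.5,5.5)→(10,2.5)  cross = 7.5·2.5 − 10·5.5 = -36.2500; (r_i+r_j)·cross = 17.5·-36.2500 = -634.3750
edge 2: (10,2.5)→(17,10.5)  cross = 10·10.5 − 17·2.5 = 62.5000; (r_i+r_j)·cross = 27·62.5000 = 1687.5000
edge 3: (17,10.5)→(17,34)  cross = 17·34 − 17·10.5 = 399.5000; (r_i+r_j)·cross = 34·399.5000 = 13583.0000
edge 4: (17,34)→(11,36.5)  cross = 17·36.5 − 11·34 = 246.5000; (r_i+r_j)·cross = 28·246.5000 = 6902.0000
edge 5: (11,36.5)→(3.5,36.5)  cross = 11·36.5 − 3.5·36.5 = 273.7500; (r_i+r_j)·cross = 14.5·273.7500 = 3969.3750
Σcross = 691.5000 → A = |Σcross|/2 = 345.7500 mm²
Σ(r_i+r_j)·cross = 22708.0000 → first moment M = |Σ|/6 = 3784.6667
R_c = M/A = 3784.6667/345.7500 = 10.9463 mm
θ = 194° = 3.385939 rad
V = θ·R_c·A = 3.385939·10.9463·345.7500 = 12814.650 mm³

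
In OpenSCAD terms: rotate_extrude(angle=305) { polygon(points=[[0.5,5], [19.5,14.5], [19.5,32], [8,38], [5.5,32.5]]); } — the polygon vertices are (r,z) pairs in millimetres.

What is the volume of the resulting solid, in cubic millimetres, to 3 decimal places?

Profile (r,z), 5 vertices: (0.5,5) (19.5,14.5) (19.5,32) (8,38) (5.5,32.5)
edge 0: (0.5,5)→(19.5,14.5)  cross = 0.5·14.5 − 19.5·5 = -90.2500; (r_i+r_j)·cross = 20·-90.2500 = -1805.0000
edge 1: (19.5,14.5)→(19.5,32)  cross = 19.5·32 − 19.5·14.5 = 341.2500; (r_i+r_j)·cross = 39·341.2500 = 13308.7500
edge 2: (19.5,32)→(8,38)  cross = 19.5·38 − 8·32 = 485.0000; (r_i+r_j)·cross = 27.5·485.0000 = 13337.5000
edge 3: (8,38)→(5.5,32.5)  cross = 8·32.5 − 5.5·38 = 51.0000; (r_i+r_j)·cross = 13.5·51.0000 = 688.5000
edge 4: (5.5,32.5)→(0.5,5)  cross = 5.5·5 − 0.5·32.5 = 11.2500; (r_i+r_j)·cross = 6·11.2500 = 67.5000
Σcross = 798.2500 → A = |Σcross|/2 = 399.1250 mm²
Σ(r_i+r_j)·cross = 25597.2500 → first moment M = |Σ|/6 = 4266.2083
R_c = M/A = 4266.2083/399.1250 = 10.6889 mm
θ = 305° = 5.323254 rad
V = θ·R_c·A = 5.323254·10.6889·399.1250 = 22710.112 mm³

Volume = 22710.112 mm³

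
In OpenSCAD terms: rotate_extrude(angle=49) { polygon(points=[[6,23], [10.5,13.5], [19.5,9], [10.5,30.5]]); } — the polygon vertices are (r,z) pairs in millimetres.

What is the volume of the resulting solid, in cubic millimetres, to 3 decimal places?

Profile (r,z), 4 vertices: (6,23) (10.5,13.5) (19.5,9) (10.5,30.5)
edge 0: (6,23)→(10.5,13.5)  cross = 6·13.5 − 10.5·23 = -160.5000; (r_i+r_j)·cross = 16.5·-160.5000 = -2648.2500
edge 1: (10.5,13.5)→(19.5,9)  cross = 10.5·9 − 19.5·13.5 = -168.7500; (r_i+r_j)·cross = 30·-168.7500 = -5062.5000
edge 2: (19.5,9)→(10.5,30.5)  cross = 19.5·30.5 − 10.5·9 = 500.2500; (r_i+r_j)·cross = 30·500.2500 = 15007.5000
edge 3: (10.5,30.5)→(6,23)  cross = 10.5·23 − 6·30.5 = 58.5000; (r_i+r_j)·cross = 16.5·58.5000 = 965.2500
Σcross = 229.5000 → A = |Σcross|/2 = 114.7500 mm²
Σ(r_i+r_j)·cross = 8262.0000 → first moment M = |Σ|/6 = 1377.0000
R_c = M/A = 1377.0000/114.7500 = 12.0000 mm
θ = 49° = 0.855211 rad
V = θ·R_c·A = 0.855211·12.0000·114.7500 = 1177.626 mm³

Volume = 1177.626 mm³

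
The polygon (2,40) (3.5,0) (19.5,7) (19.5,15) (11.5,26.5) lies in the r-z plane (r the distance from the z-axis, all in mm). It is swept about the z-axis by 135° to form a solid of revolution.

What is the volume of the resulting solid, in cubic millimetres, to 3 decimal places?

Profile (r,z), 5 vertices: (2,40) (3.5,0) (19.5,7) (19.5,15) (11.5,26.5)
edge 0: (2,40)→(3.5,0)  cross = 2·0 − 3.5·40 = -140.0000; (r_i+r_j)·cross = 5.5·-140.0000 = -770.0000
edge 1: (3.5,0)→(19.5,7)  cross = 3.5·7 − 19.5·0 = 24.5000; (r_i+r_j)·cross = 23·24.5000 = 563.5000
edge 2: (19.5,7)→(19.5,15)  cross = 19.5·15 − 19.5·7 = 156.0000; (r_i+r_j)·cross = 39·156.0000 = 6084.0000
edge 3: (19.5,15)→(11.5,26.5)  cross = 19.5·26.5 − 11.5·15 = 344.2500; (r_i+r_j)·cross = 31·344.2500 = 10671.7500
edge 4: (11.5,26.5)→(2,40)  cross = 11.5·40 − 2·26.5 = 407.0000; (r_i+r_j)·cross = 13.5·407.0000 = 5494.5000
Σcross = 791.7500 → A = |Σcross|/2 = 395.8750 mm²
Σ(r_i+r_j)·cross = 22043.7500 → first moment M = |Σ|/6 = 3673.9583
R_c = M/A = 3673.9583/395.8750 = 9.2806 mm
θ = 135° = 2.356194 rad
V = θ·R_c·A = 2.356194·9.2806·395.8750 = 8656.560 mm³

Volume = 8656.560 mm³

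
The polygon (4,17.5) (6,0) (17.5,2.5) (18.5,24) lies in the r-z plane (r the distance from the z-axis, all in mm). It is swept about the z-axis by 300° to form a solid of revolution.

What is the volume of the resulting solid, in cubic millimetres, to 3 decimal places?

Profile (r,z), 4 vertices: (4,17.5) (6,0) (17.5,2.5) (18.5,24)
edge 0: (4,17.5)→(6,0)  cross = 4·0 − 6·17.5 = -105.0000; (r_i+r_j)·cross = 10·-105.0000 = -1050.0000
edge 1: (6,0)→(17.5,2.5)  cross = 6·2.5 − 17.5·0 = 15.0000; (r_i+r_j)·cross = 23.5·15.0000 = 352.5000
edge 2: (17.5,2.5)→(18.5,24)  cross = 17.5·24 − 18.5·2.5 = 373.7500; (r_i+r_j)·cross = 36·373.7500 = 13455.0000
edge 3: (18.5,24)→(4,17.5)  cross = 18.5·17.5 − 4·24 = 227.7500; (r_i+r_j)·cross = 22.5·227.7500 = 5124.3750
Σcross = 511.5000 → A = |Σcross|/2 = 255.7500 mm²
Σ(r_i+r_j)·cross = 17881.8750 → first moment M = |Σ|/6 = 2980.3125
R_c = M/A = 2980.3125/255.7500 = 11.6532 mm
θ = 300° = 5.235988 rad
V = θ·R_c·A = 5.235988·11.6532·255.7500 = 15604.880 mm³

Volume = 15604.880 mm³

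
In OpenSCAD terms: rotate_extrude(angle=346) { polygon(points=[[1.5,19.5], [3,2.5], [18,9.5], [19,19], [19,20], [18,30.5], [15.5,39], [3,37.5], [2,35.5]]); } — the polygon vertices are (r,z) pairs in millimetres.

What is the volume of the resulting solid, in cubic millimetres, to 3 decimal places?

Profile (r,z), 9 vertices: (1.5,19.5) (3,2.5) (18,9.5) (19,19) (19,20) (18,30.5) (15.5,39) (3,37.5) (2,35.5)
edge 0: (1.5,19.5)→(3,2.5)  cross = 1.5·2.5 − 3·19.5 = -54.7500; (r_i+r_j)·cross = 4.5·-54.7500 = -246.3750
edge 1: (3,2.5)→(18,9.5)  cross = 3·9.5 − 18·2.5 = -16.5000; (r_i+r_j)·cross = 21·-16.5000 = -346.5000
edge 2: (18,9.5)→(19,19)  cross = 18·19 − 19·9.5 = 161.5000; (r_i+r_j)·cross = 37·161.5000 = 5975.5000
edge 3: (19,19)→(19,20)  cross = 19·20 − 19·19 = 19.0000; (r_i+r_j)·cross = 38·19.0000 = 722.0000
edge 4: (19,20)→(18,30.5)  cross = 19·30.5 − 18·20 = 219.5000; (r_i+r_j)·cross = 37·219.5000 = 8121.5000
edge 5: (18,30.5)→(15.5,39)  cross = 18·39 − 15.5·30.5 = 229.2500; (r_i+r_j)·cross = 33.5·229.2500 = 7679.8750
edge 6: (15.5,39)→(3,37.5)  cross = 15.5·37.5 − 3·39 = 464.2500; (r_i+r_j)·cross = 18.5·464.2500 = 8588.6250
edge 7: (3,37.5)→(2,35.5)  cross = 3·35.5 − 2·37.5 = 31.5000; (r_i+r_j)·cross = 5·31.5000 = 157.5000
edge 8: (2,35.5)→(1.5,19.5)  cross = 2·19.5 − 1.5·35.5 = -14.2500; (r_i+r_j)·cross = 3.5·-14.2500 = -49.8750
Σcross = 1039.5000 → A = |Σcross|/2 = 519.7500 mm²
Σ(r_i+r_j)·cross = 30602.2500 → first moment M = |Σ|/6 = 5100.3750
R_c = M/A = 5100.3750/519.7500 = 9.8131 mm
θ = 346° = 6.038839 rad
V = θ·R_c·A = 6.038839·9.8131·519.7500 = 30800.345 mm³

Volume = 30800.345 mm³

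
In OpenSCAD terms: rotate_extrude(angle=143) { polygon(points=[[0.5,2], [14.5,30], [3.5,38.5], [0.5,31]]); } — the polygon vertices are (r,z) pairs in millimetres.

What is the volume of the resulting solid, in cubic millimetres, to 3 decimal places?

Volume = 3448.808 mm³

Profile (r,z), 4 vertices: (0.5,2) (14.5,30) (3.5,38.5) (0.5,31)
edge 0: (0.5,2)→(14.5,30)  cross = 0.5·30 − 14.5·2 = -14.0000; (r_i+r_j)·cross = 15·-14.0000 = -210.0000
edge 1: (14.5,30)→(3.5,38.5)  cross = 14.5·38.5 − 3.5·30 = 453.2500; (r_i+r_j)·cross = 18·453.2500 = 8158.5000
edge 2: (3.5,38.5)→(0.5,31)  cross = 3.5·31 − 0.5·38.5 = 89.2500; (r_i+r_j)·cross = 4·89.2500 = 357.0000
edge 3: (0.5,31)→(0.5,2)  cross = 0.5·2 − 0.5·31 = -14.5000; (r_i+r_j)·cross = 1·-14.5000 = -14.5000
Σcross = 514.0000 → A = |Σcross|/2 = 257.0000 mm²
Σ(r_i+r_j)·cross = 8291.0000 → first moment M = |Σ|/6 = 1381.8333
R_c = M/A = 1381.8333/257.0000 = 5.3768 mm
θ = 143° = 2.495821 rad
V = θ·R_c·A = 2.495821·5.3768·257.0000 = 3448.808 mm³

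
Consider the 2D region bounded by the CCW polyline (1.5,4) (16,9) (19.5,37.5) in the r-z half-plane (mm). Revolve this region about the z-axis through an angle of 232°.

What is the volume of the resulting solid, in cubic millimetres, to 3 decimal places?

Profile (r,z), 3 vertices: (1.5,4) (16,9) (19.5,37.5)
edge 0: (1.5,4)→(16,9)  cross = 1.5·9 − 16·4 = -50.5000; (r_i+r_j)·cross = 17.5·-50.5000 = -883.7500
edge 1: (16,9)→(19.5,37.5)  cross = 16·37.5 − 19.5·9 = 424.5000; (r_i+r_j)·cross = 35.5·424.5000 = 15069.7500
edge 2: (19.5,37.5)→(1.5,4)  cross = 19.5·4 − 1.5·37.5 = 21.7500; (r_i+r_j)·cross = 21·21.7500 = 456.7500
Σcross = 395.7500 → A = |Σcross|/2 = 197.8750 mm²
Σ(r_i+r_j)·cross = 14642.7500 → first moment M = |Σ|/6 = 2440.4583
R_c = M/A = 2440.4583/197.8750 = 12.3333 mm
θ = 232° = 4.049164 rad
V = θ·R_c·A = 4.049164·12.3333·197.8750 = 9881.816 mm³

Volume = 9881.816 mm³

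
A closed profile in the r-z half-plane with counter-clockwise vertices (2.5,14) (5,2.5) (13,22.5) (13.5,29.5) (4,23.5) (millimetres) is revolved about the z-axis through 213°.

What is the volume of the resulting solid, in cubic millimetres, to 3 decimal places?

Volume = 4054.764 mm³

Profile (r,z), 5 vertices: (2.5,14) (5,2.5) (13,22.5) (13.5,29.5) (4,23.5)
edge 0: (2.5,14)→(5,2.5)  cross = 2.5·2.5 − 5·14 = -63.7500; (r_i+r_j)·cross = 7.5·-63.7500 = -478.1250
edge 1: (5,2.5)→(13,22.5)  cross = 5·22.5 − 13·2.5 = 80.0000; (r_i+r_j)·cross = 18·80.0000 = 1440.0000
edge 2: (13,22.5)→(13.5,29.5)  cross = 13·29.5 − 13.5·22.5 = 79.7500; (r_i+r_j)·cross = 26.5·79.7500 = 2113.3750
edge 3: (13.5,29.5)→(4,23.5)  cross = 13.5·23.5 − 4·29.5 = 199.2500; (r_i+r_j)·cross = 17.5·199.2500 = 3486.8750
edge 4: (4,23.5)→(2.5,14)  cross = 4·14 − 2.5·23.5 = -2.7500; (r_i+r_j)·cross = 6.5·-2.7500 = -17.8750
Σcross = 292.5000 → A = |Σcross|/2 = 146.2500 mm²
Σ(r_i+r_j)·cross = 6544.2500 → first moment M = |Σ|/6 = 1090.7083
R_c = M/A = 1090.7083/146.2500 = 7.4578 mm
θ = 213° = 3.717551 rad
V = θ·R_c·A = 3.717551·7.4578·146.2500 = 4054.764 mm³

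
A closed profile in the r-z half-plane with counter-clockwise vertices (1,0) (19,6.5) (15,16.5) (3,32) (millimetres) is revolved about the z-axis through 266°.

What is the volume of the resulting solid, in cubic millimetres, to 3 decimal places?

Profile (r,z), 4 vertices: (1,0) (19,6.5) (15,16.5) (3,32)
edge 0: (1,0)→(19,6.5)  cross = 1·6.5 − 19·0 = 6.5000; (r_i+r_j)·cross = 20·6.5000 = 130.0000
edge 1: (19,6.5)→(15,16.5)  cross = 19·16.5 − 15·6.5 = 216.0000; (r_i+r_j)·cross = 34·216.0000 = 7344.0000
edge 2: (15,16.5)→(3,32)  cross = 15·32 − 3·16.5 = 430.5000; (r_i+r_j)·cross = 18·430.5000 = 7749.0000
edge 3: (3,32)→(1,0)  cross = 3·0 − 1·32 = -32.0000; (r_i+r_j)·cross = 4·-32.0000 = -128.0000
Σcross = 621.0000 → A = |Σcross|/2 = 310.5000 mm²
Σ(r_i+r_j)·cross = 15095.0000 → first moment M = |Σ|/6 = 2515.8333
R_c = M/A = 2515.8333/310.5000 = 8.1025 mm
θ = 266° = 4.642576 rad
V = θ·R_c·A = 4.642576·8.1025·310.5000 = 11679.947 mm³

Volume = 11679.947 mm³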